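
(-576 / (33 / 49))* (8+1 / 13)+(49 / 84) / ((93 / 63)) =-122485153 / 17732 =-6907.58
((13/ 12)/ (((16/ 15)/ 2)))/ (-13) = -5/ 32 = -0.16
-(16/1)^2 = -256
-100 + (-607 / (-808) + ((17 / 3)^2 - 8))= -546401 / 7272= -75.14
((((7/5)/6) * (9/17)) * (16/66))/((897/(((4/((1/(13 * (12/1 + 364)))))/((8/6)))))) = 0.49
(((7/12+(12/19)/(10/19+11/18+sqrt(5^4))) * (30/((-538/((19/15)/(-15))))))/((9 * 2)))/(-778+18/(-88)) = -2723897/13338367269822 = -0.00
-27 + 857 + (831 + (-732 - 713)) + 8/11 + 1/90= 214571/990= 216.74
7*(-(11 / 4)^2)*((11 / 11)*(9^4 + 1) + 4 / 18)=-12505955 / 36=-347387.64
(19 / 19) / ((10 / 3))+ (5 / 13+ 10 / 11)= 2279 / 1430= 1.59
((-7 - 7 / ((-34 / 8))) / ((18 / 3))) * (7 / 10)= -637 / 1020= -0.62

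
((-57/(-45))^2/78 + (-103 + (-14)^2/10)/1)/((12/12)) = -1463309/17550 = -83.38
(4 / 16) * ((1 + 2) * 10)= 15 / 2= 7.50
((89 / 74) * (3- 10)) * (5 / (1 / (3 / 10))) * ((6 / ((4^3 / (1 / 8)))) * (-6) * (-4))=-16821 / 4736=-3.55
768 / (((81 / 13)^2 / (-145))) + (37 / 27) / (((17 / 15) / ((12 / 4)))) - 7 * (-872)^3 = 172561906845649 / 37179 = 4641381071.19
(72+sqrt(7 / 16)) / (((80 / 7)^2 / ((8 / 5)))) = 49* sqrt(7) / 16000+441 / 500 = 0.89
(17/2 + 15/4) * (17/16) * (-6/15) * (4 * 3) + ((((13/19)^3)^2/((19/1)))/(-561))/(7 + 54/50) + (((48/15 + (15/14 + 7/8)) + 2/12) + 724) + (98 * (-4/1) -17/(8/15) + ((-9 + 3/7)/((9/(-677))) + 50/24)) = 600889543297718187/675302221379720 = 889.81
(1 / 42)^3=1 / 74088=0.00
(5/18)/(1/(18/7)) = 5/7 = 0.71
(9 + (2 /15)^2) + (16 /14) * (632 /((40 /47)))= 1350883 /1575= 857.70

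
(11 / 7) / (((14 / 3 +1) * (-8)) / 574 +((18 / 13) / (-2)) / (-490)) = -1231230 / 60773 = -20.26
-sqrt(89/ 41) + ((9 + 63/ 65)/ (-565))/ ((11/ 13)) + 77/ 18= 2.78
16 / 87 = 0.18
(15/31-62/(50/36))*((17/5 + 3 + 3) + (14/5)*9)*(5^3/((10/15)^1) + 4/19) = -42229021989/147250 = -286784.53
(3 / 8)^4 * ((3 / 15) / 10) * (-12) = -243 / 51200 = -0.00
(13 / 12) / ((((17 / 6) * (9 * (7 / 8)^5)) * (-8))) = -26624 / 2571471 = -0.01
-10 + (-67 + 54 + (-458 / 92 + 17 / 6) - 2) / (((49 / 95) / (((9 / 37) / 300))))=-1194611 / 119140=-10.03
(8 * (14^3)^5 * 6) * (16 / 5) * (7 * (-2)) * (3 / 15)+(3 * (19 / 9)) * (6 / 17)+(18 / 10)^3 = -142176793892195747740937 / 2125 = -66906726537503881289.85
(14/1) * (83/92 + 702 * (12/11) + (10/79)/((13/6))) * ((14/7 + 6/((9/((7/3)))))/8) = 11157042218/2338479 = 4771.07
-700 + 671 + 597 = 568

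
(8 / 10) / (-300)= -1 / 375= -0.00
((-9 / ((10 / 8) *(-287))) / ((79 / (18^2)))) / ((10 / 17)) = 99144 / 566825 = 0.17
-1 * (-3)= 3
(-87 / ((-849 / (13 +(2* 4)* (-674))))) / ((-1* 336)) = 51997 / 31696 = 1.64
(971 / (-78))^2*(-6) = -942841 / 1014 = -929.82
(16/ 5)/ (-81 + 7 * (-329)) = -0.00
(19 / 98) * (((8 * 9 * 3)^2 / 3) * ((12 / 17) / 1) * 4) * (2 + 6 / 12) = 17729280 / 833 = 21283.65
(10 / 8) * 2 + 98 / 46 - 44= -39.37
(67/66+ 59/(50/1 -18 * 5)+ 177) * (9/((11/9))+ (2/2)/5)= 12117716/9075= 1335.29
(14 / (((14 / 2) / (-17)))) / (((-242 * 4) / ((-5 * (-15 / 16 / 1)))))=0.16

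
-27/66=-9/22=-0.41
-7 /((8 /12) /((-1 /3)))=7 /2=3.50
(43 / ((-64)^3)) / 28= -43 / 7340032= -0.00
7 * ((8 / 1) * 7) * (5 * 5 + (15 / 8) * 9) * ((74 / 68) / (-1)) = -607355 / 34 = -17863.38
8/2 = 4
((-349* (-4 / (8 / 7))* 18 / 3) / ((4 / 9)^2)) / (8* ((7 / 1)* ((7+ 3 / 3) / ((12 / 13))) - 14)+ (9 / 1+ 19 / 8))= 254421 / 2638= 96.44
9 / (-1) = -9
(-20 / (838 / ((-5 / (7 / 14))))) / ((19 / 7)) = 700 / 7961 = 0.09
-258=-258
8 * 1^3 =8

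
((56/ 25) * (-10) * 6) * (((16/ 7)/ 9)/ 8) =-64/ 15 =-4.27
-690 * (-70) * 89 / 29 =148231.03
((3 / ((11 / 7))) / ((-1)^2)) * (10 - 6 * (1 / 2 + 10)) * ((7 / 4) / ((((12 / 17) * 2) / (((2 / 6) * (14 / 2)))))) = -292.65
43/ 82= 0.52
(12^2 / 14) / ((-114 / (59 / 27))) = -236 / 1197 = -0.20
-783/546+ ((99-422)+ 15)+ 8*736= 1015299/182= 5578.57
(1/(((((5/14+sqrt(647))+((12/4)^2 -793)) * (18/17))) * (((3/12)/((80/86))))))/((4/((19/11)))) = -110246360/56871641717 -1266160 * sqrt(647)/511844775453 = -0.00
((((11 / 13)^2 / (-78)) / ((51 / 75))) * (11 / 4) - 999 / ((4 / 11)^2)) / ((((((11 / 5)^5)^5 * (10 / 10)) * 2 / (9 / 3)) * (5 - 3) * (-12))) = 33359379470348358154296875 / 25684549751301012953115407092992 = 0.00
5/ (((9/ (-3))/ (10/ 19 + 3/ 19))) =-1.14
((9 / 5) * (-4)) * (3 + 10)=-468 / 5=-93.60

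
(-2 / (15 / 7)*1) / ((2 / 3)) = -7 / 5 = -1.40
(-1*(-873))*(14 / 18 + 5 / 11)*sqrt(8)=23668*sqrt(2) / 11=3042.87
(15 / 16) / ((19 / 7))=105 / 304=0.35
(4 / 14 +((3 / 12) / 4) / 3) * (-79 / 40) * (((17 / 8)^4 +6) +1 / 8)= -294583811 / 18350080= -16.05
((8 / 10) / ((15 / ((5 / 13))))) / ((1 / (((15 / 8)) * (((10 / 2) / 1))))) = 5 / 26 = 0.19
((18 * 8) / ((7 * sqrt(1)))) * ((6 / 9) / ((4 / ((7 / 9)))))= 8 / 3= 2.67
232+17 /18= 4193 /18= 232.94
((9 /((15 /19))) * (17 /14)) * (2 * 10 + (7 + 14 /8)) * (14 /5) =22287 /20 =1114.35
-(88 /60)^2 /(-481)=484 /108225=0.00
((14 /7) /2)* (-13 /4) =-13 /4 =-3.25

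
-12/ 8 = -3/ 2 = -1.50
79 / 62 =1.27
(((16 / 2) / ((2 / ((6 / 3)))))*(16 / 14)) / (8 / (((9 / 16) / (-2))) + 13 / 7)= -576 / 1675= -0.34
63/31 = 2.03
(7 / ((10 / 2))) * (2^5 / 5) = 224 / 25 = 8.96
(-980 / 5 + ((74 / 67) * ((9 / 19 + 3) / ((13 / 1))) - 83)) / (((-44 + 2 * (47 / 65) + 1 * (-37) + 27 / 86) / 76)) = 7933133640 / 29677717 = 267.31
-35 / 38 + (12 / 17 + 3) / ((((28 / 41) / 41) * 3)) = 94627 / 1292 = 73.24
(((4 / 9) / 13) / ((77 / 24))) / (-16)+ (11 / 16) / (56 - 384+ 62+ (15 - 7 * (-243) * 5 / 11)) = 179555 / 275987712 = 0.00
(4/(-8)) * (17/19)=-17/38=-0.45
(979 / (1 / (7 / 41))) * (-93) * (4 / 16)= -637329 / 164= -3886.15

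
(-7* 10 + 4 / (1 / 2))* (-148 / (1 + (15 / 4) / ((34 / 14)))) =623968 / 173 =3606.75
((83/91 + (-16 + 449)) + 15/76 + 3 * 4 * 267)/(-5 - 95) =-5032233/138320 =-36.38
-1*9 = -9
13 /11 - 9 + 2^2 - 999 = -11031 /11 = -1002.82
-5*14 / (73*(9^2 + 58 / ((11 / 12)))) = -770 / 115851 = -0.01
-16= -16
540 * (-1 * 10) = -5400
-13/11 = -1.18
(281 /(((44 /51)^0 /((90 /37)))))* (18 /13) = 455220 /481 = 946.40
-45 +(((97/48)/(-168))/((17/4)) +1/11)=-16931435/376992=-44.91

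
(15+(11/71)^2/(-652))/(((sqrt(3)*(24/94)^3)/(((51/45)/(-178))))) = -87015572427269*sqrt(3)/45492577896960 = -3.31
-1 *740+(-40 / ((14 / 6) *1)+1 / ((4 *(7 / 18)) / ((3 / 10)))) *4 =-4039 / 5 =-807.80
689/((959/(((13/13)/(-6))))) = -689/5754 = -0.12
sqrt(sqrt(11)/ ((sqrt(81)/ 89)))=11^(1/ 4) * sqrt(89)/ 3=5.73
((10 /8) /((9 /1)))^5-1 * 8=-483726283 /60466176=-8.00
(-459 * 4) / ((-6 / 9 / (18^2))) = 892296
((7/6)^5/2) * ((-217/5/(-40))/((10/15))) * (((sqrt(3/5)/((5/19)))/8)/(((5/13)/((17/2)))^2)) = 3384449842501 * sqrt(15)/41472000000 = 316.07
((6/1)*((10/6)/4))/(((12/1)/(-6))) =-1.25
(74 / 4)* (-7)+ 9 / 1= -241 / 2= -120.50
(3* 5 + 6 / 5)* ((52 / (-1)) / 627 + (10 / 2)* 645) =54594621 / 1045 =52243.66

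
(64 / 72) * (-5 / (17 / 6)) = -80 / 51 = -1.57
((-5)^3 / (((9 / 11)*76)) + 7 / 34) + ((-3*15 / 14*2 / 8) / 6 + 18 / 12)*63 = 3919015 / 46512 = 84.26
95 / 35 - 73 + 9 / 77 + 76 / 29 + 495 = 954500 / 2233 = 427.45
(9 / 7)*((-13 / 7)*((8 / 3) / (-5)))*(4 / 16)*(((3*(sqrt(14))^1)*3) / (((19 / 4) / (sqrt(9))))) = 8424*sqrt(14) / 4655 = 6.77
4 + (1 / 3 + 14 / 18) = 46 / 9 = 5.11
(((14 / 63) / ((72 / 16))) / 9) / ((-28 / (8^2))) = -64 / 5103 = -0.01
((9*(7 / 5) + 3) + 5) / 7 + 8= 383 / 35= 10.94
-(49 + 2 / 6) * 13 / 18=-962 / 27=-35.63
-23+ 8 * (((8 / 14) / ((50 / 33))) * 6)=-857 / 175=-4.90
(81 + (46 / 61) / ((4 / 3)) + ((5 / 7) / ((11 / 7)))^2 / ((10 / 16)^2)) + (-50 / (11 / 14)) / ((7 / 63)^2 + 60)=5814852419 / 71758082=81.03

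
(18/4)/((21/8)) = 12/7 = 1.71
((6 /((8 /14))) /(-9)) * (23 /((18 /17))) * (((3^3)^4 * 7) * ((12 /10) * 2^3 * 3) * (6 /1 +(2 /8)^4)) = -5216515556301 /320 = -16301611113.44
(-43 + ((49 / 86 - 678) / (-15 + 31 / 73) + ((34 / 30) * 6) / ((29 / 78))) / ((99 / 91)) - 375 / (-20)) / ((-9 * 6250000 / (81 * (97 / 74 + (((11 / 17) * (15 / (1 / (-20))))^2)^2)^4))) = -39270807768938113758976123776327804119699113445496873383686985558365335059 / 190148264053540751512770146973944000000000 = -206527301021693718194400900000000.00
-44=-44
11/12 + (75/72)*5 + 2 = 65/8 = 8.12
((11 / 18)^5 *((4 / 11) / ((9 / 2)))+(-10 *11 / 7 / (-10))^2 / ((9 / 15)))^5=14600801404688724088173634877038879682840749 / 12261839860930670199331834959632734258176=1190.75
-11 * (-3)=33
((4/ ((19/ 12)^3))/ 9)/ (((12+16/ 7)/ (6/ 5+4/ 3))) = 896/ 45125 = 0.02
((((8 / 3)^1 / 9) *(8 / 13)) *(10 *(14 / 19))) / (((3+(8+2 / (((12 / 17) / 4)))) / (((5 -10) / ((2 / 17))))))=-380800 / 148941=-2.56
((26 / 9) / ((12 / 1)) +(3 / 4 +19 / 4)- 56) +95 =44.74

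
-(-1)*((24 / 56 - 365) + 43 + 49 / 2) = -4159 / 14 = -297.07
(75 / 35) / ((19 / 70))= 150 / 19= 7.89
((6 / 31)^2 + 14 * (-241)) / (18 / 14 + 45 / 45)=-1476.11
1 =1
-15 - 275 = -290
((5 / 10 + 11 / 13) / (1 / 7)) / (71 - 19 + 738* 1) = 49 / 4108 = 0.01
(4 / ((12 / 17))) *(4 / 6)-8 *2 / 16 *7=-29 / 9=-3.22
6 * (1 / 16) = 3 / 8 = 0.38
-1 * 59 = -59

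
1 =1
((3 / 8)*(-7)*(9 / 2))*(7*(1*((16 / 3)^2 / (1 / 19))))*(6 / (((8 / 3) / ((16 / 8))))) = -201096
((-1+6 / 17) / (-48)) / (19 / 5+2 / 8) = 55 / 16524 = 0.00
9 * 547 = 4923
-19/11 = -1.73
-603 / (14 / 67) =-40401 / 14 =-2885.79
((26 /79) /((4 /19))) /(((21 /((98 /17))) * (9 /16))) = 27664 /36261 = 0.76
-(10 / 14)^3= -125 / 343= -0.36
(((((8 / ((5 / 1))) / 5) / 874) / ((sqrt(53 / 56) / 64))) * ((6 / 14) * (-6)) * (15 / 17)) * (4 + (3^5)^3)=-396718691328 * sqrt(742) / 13780795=-784170.22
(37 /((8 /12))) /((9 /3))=37 /2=18.50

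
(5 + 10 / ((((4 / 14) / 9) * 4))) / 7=335 / 28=11.96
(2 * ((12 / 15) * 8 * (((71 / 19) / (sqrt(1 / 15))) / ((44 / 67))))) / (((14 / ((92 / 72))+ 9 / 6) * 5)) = 3501152 * sqrt(15) / 2993925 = 4.53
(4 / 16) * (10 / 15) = 1 / 6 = 0.17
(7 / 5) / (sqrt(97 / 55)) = 7 * sqrt(5335) / 485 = 1.05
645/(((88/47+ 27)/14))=424410/1357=312.76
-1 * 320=-320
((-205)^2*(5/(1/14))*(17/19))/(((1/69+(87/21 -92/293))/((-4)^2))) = 28309319241000/2583563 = 10957472.00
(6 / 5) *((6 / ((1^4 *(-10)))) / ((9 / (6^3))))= -432 / 25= -17.28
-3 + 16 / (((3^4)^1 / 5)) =-163 / 81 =-2.01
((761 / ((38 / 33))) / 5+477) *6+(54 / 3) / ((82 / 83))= 14307354 / 3895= 3673.26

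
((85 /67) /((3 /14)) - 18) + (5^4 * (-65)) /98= -8403569 /19698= -426.62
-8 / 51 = -0.16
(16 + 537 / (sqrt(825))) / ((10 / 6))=48 / 5 + 537* sqrt(33) / 275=20.82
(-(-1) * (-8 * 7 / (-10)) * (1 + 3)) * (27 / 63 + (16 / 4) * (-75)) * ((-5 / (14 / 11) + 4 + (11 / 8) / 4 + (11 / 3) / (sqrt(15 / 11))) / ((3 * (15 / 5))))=-41008 * sqrt(165) / 225- 21669 / 70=-2650.70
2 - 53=-51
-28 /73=-0.38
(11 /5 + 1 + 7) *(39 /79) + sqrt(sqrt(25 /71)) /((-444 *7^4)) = -sqrt(5) *71^(3 /4) /75689124 + 1989 /395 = 5.04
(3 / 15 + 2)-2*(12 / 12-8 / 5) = 17 / 5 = 3.40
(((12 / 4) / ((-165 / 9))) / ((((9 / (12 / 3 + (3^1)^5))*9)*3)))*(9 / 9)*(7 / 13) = -133 / 1485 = -0.09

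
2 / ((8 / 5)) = 5 / 4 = 1.25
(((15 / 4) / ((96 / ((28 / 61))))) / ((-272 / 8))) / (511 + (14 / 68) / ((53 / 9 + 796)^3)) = -375898087313 / 364235022178606688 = -0.00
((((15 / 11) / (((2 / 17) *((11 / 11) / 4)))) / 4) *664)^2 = 7167315600 / 121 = 59234013.22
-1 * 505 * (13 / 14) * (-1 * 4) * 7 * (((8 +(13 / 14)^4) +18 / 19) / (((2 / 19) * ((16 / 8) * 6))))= 15478911045 / 153664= 100732.19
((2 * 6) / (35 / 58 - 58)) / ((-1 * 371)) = 696 / 1235059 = 0.00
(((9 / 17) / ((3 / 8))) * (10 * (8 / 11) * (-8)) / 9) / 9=-5120 / 5049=-1.01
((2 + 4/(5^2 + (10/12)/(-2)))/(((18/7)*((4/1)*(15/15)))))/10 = 2233/106200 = 0.02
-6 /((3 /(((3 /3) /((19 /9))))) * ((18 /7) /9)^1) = -63 /19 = -3.32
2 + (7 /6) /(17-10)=13 /6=2.17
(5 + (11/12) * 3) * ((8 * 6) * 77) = 28644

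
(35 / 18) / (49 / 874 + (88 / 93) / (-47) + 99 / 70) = 779968525 / 581720754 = 1.34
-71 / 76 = -0.93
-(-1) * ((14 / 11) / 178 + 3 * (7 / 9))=6874 / 2937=2.34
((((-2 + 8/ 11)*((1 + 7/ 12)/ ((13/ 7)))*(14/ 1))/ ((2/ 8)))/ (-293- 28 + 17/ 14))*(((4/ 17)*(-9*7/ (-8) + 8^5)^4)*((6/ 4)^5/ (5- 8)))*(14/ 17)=-30620102224979119330985661/ 284690432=-107555782643861804.71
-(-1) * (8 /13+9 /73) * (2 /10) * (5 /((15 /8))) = 0.39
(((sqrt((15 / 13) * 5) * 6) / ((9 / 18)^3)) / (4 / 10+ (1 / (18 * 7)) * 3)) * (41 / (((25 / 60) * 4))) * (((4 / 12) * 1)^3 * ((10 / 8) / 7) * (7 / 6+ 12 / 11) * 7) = 4276300 * sqrt(39) / 38181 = 699.44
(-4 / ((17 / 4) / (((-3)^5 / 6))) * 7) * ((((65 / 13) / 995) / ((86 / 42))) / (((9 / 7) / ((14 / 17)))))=1037232 / 2472973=0.42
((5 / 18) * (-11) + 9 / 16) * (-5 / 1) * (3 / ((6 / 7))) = 43.63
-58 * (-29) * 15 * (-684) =-17257320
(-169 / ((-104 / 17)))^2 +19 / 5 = 245421 / 320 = 766.94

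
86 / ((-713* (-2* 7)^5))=43 / 191734256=0.00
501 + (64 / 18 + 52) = 5009 / 9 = 556.56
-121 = -121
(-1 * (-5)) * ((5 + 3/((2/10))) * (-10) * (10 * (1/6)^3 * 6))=-2500/9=-277.78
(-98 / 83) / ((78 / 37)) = -0.56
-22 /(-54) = 0.41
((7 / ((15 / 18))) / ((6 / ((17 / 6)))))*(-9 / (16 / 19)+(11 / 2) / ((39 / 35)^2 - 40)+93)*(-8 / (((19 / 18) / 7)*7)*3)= -66854008053 / 9021010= -7410.92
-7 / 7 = -1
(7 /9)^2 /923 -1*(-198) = 14803123 /74763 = 198.00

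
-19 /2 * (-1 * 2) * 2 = 38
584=584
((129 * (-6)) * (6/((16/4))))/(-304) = 3.82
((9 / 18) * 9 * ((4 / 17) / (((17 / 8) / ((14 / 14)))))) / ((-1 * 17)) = -144 / 4913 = -0.03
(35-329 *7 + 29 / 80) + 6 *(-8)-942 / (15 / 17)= -270659 / 80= -3383.24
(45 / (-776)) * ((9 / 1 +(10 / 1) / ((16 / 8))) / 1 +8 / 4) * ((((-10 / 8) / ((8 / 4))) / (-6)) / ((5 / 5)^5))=-75 / 776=-0.10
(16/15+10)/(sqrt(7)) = 4.18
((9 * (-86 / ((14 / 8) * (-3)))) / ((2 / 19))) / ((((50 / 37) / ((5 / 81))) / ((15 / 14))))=68.55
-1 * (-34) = 34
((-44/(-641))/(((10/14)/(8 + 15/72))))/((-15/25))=-15169/11538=-1.31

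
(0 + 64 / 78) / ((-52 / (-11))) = 88 / 507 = 0.17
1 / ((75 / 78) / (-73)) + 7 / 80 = -75.83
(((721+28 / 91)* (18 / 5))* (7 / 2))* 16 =9452016 / 65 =145415.63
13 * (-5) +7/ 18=-1163/ 18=-64.61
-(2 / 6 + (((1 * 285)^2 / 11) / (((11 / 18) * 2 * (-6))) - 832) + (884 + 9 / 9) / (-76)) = 51044225 / 27588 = 1850.23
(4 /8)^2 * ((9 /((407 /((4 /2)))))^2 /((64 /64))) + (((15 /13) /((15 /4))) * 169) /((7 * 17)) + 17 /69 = 930121630 /1360143939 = 0.68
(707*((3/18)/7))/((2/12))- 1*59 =42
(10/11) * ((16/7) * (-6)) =-960/77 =-12.47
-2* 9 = -18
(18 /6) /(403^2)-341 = -55381466 /162409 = -341.00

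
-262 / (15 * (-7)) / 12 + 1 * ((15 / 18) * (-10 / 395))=9299 / 49770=0.19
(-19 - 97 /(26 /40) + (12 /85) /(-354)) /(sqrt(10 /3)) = -10967831*sqrt(30) /651950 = -92.14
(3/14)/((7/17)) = 51/98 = 0.52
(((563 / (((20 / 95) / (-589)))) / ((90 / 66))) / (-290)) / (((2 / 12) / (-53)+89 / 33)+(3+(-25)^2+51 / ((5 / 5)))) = 40405318129 / 6915238500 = 5.84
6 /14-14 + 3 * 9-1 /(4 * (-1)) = 383 /28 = 13.68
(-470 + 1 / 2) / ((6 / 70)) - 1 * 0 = -10955 / 2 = -5477.50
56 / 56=1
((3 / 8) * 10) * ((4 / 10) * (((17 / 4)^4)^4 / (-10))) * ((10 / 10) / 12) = -48661191875666868481 / 343597383680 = -141622707.82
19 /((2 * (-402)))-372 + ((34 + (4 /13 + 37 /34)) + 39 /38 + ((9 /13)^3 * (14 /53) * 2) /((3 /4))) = -335.37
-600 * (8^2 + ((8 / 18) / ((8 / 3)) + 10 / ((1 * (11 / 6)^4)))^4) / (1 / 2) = -97103772380726306289625 / 1240642706316448347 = -78268.93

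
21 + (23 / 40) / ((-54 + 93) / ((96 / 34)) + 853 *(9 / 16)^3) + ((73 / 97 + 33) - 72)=-5673782473 / 329030305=-17.24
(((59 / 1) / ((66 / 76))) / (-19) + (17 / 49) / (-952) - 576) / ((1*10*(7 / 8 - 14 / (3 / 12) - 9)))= 52481777 / 58066470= 0.90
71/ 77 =0.92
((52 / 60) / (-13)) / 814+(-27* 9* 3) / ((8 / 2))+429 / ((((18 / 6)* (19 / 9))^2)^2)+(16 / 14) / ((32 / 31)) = -2014697127097 / 11138535870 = -180.88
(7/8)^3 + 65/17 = 39111/8704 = 4.49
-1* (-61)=61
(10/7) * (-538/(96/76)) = -25555/42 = -608.45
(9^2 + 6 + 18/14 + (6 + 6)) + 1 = 709/7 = 101.29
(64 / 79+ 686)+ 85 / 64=3479227 / 5056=688.14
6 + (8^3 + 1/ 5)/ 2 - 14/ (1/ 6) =1781/ 10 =178.10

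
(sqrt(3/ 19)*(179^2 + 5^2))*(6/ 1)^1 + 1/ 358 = 1/ 358 + 192396*sqrt(57)/ 19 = 76450.42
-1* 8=-8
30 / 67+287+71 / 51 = 986966 / 3417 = 288.84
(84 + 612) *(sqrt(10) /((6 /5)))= 580 *sqrt(10)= 1834.12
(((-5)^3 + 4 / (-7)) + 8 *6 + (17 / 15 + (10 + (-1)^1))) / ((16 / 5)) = -7081 / 336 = -21.07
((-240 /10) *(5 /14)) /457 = -60 /3199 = -0.02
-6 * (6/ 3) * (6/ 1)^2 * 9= -3888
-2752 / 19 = -144.84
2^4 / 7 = 16 / 7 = 2.29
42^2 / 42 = 42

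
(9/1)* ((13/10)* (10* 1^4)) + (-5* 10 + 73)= 140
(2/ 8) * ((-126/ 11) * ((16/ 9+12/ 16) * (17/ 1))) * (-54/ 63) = 105.48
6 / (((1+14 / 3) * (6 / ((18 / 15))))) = 18 / 85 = 0.21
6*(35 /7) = 30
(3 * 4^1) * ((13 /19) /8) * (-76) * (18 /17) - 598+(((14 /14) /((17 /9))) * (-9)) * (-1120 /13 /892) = -33518750 /49283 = -680.13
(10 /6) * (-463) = -2315 /3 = -771.67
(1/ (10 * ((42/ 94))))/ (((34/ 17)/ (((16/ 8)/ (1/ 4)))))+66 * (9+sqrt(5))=66 * sqrt(5)+62464/ 105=742.48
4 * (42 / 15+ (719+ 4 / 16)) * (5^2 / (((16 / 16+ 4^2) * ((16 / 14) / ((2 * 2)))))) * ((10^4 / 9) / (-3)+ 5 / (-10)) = -10122346745 / 1836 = -5513260.75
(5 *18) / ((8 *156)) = 15 / 208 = 0.07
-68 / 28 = -17 / 7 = -2.43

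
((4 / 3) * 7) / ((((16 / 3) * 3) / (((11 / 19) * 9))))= 3.04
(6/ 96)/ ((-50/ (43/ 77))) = -43/ 61600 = -0.00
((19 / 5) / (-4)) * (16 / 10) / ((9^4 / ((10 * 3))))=-76 / 10935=-0.01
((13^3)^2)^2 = 23298085122481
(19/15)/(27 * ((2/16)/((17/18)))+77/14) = 1292/9255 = 0.14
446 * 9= 4014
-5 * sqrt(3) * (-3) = 15 * sqrt(3) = 25.98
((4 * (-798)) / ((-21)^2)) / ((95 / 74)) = -592 / 105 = -5.64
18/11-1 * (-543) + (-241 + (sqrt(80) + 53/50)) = 4 * sqrt(5) + 167583/550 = 313.64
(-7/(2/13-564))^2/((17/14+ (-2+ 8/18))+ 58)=521703/195170229250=0.00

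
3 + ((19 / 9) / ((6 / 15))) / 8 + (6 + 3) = 1823 / 144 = 12.66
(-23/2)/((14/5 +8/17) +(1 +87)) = -1955/15516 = -0.13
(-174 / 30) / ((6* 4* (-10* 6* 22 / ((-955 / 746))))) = -5539 / 23633280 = -0.00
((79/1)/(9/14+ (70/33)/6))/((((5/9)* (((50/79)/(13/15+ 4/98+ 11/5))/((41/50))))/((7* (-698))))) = -2807387.17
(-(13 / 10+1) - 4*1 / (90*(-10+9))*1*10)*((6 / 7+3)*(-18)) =4509 / 35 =128.83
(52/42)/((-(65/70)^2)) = -56/39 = -1.44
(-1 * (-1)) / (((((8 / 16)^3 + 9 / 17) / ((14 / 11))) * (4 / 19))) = 9044 / 979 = 9.24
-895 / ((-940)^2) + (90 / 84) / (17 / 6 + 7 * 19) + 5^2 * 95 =478890496241 / 201637520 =2375.01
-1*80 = -80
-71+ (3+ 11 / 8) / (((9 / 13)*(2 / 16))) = -184 / 9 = -20.44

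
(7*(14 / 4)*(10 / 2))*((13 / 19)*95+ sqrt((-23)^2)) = 10780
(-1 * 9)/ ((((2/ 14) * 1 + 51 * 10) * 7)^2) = -9/ 12752041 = -0.00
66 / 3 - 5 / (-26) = 577 / 26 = 22.19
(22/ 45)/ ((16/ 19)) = 0.58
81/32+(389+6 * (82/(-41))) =12145/32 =379.53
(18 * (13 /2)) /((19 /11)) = 67.74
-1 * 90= -90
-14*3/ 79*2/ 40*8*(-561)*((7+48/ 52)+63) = 43448328/ 5135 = 8461.21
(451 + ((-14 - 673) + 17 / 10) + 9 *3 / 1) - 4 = -2113 / 10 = -211.30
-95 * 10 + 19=-931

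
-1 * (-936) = 936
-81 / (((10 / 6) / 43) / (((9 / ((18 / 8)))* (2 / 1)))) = -83592 / 5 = -16718.40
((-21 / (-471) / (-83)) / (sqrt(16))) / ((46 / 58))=-203 / 1198852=-0.00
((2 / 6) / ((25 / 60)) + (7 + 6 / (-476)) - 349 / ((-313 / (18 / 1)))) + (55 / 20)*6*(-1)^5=2115198 / 186235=11.36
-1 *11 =-11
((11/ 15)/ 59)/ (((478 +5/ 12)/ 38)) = 1672/ 1693595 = 0.00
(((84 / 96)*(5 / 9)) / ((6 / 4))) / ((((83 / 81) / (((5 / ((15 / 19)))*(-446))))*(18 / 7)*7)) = -148295 / 2988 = -49.63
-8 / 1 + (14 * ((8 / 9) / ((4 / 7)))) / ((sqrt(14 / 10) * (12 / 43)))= -8 + 301 * sqrt(35) / 27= 57.95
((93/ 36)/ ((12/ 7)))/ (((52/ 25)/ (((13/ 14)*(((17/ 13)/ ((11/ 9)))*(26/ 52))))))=13175/ 36608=0.36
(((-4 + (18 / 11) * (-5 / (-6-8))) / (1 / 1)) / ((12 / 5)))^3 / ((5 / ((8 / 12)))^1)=-454786175 / 1183333536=-0.38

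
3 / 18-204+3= -1205 / 6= -200.83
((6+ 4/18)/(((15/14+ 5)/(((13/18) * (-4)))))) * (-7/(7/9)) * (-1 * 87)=-591136/255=-2318.18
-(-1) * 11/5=11/5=2.20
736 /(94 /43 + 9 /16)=506368 /1891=267.78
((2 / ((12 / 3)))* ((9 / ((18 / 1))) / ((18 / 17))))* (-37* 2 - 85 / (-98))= -40613 / 2352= -17.27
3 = 3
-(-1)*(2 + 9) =11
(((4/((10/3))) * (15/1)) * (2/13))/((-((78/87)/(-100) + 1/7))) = -40600/1963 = -20.68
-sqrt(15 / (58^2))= -sqrt(15) / 58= -0.07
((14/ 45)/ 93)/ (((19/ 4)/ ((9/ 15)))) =56/ 132525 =0.00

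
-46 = -46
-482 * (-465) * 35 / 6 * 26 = 33993050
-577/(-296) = 577/296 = 1.95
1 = 1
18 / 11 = 1.64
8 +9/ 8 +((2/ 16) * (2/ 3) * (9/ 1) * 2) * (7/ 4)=47/ 4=11.75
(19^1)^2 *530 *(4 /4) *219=41901270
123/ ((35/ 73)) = 8979/ 35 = 256.54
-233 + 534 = 301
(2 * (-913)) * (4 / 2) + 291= -3361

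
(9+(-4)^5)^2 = 1030225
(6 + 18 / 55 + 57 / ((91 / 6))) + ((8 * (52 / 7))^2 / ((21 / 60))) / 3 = 2482121066 / 735735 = 3373.66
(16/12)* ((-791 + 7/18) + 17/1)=-27850/27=-1031.48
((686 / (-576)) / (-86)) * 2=343 / 12384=0.03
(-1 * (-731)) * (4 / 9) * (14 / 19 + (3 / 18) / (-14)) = 845767 / 3591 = 235.52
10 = 10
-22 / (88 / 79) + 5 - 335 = -1399 / 4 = -349.75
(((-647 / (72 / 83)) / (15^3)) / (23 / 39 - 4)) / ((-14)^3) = -698113 / 29561112000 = -0.00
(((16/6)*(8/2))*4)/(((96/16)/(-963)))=-6848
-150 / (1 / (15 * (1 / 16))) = -1125 / 8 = -140.62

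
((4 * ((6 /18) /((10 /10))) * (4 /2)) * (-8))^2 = 4096 /9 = 455.11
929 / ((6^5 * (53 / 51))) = 15793 / 137376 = 0.11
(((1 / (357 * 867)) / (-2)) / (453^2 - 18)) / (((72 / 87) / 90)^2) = -0.00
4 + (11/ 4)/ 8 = 139/ 32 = 4.34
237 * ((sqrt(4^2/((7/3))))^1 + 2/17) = 474/17 + 948 * sqrt(21)/7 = 648.49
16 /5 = 3.20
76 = 76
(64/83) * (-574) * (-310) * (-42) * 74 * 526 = -18617455073280/83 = -224306687629.88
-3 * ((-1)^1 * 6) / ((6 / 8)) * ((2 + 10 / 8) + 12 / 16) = 96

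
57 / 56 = 1.02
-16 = -16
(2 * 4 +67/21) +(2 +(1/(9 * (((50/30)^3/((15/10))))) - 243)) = -1206311/5250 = -229.77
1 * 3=3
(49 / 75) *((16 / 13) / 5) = 784 / 4875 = 0.16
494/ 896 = 247/ 448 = 0.55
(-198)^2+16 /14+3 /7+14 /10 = 1372244 /35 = 39206.97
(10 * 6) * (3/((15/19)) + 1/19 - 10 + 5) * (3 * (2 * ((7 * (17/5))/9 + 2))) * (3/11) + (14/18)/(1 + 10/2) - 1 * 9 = -143659/270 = -532.07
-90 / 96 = -15 / 16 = -0.94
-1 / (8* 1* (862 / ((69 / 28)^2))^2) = -22667121 / 3653731622912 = -0.00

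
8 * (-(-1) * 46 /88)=4.18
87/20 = 4.35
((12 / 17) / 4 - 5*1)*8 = -656 / 17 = -38.59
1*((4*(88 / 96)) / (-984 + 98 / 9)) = -33 / 8758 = -0.00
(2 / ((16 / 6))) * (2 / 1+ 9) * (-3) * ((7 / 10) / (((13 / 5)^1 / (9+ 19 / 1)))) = -4851 / 26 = -186.58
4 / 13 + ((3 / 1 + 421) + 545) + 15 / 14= 176609 / 182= 970.38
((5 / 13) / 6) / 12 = 5 / 936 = 0.01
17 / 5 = 3.40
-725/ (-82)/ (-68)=-725/ 5576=-0.13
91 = 91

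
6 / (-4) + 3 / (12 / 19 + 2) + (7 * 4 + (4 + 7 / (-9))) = 6944 / 225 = 30.86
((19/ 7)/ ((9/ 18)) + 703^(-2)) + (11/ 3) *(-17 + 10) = -210038804/ 10378389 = -20.24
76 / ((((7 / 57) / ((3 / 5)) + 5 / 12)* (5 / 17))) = 51984 / 125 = 415.87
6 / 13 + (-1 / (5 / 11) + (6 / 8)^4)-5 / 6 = -2.26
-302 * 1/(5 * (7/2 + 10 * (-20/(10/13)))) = 604/2565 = 0.24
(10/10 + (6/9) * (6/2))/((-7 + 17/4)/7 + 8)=28/71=0.39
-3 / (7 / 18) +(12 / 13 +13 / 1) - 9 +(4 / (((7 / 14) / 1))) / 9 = -1558 / 819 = -1.90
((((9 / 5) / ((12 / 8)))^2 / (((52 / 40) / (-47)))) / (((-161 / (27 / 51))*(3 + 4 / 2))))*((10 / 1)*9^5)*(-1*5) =-3596792688 / 35581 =-101087.45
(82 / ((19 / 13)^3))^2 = 32455463716 / 47045881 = 689.87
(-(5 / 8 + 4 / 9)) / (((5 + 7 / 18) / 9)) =-1.79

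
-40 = -40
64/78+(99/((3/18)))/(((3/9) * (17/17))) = 69530/39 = 1782.82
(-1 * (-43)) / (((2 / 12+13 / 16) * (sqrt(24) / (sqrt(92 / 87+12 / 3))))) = 688 * sqrt(1595) / 1363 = 20.16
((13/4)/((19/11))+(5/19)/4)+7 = 170/19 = 8.95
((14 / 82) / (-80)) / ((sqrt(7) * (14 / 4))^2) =-1 / 40180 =-0.00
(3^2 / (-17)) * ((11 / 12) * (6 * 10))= -29.12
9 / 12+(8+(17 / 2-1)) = 65 / 4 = 16.25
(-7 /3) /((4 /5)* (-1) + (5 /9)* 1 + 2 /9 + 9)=-105 /404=-0.26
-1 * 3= -3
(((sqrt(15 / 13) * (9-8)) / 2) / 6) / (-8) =-sqrt(195) / 1248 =-0.01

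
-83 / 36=-2.31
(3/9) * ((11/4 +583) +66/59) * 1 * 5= 230835/236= 978.11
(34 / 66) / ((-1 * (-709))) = 17 / 23397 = 0.00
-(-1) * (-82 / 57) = -82 / 57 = -1.44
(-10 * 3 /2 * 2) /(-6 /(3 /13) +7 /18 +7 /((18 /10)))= 540 /391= 1.38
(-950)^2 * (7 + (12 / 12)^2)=7220000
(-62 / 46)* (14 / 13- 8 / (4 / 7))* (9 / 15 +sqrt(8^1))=15624 / 1495 +10416* sqrt(2) / 299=59.72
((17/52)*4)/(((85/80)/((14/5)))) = 224/65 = 3.45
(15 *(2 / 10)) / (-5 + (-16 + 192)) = 1 / 57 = 0.02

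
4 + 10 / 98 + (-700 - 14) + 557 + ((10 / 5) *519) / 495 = -1219226 / 8085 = -150.80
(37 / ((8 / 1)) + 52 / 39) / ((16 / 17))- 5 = 511 / 384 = 1.33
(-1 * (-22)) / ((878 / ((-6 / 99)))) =-2 / 1317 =-0.00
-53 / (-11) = 53 / 11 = 4.82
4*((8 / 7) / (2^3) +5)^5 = 241864704 / 16807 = 14390.71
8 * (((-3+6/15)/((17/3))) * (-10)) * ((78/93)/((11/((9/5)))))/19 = 146016/550715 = 0.27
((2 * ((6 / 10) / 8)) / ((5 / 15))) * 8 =18 / 5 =3.60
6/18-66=-197/3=-65.67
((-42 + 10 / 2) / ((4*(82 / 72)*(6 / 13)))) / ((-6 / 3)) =1443 / 164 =8.80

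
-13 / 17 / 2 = -13 / 34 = -0.38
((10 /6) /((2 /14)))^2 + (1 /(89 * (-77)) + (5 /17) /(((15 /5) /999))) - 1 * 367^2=-134454.95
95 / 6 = 15.83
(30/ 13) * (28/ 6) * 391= 54740/ 13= 4210.77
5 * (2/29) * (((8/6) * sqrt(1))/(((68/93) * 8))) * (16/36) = 155/4437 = 0.03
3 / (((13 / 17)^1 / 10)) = 510 / 13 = 39.23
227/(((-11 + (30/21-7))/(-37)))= 58793/116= 506.84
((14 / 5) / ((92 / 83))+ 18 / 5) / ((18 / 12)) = 1409 / 345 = 4.08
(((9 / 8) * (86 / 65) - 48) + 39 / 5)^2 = 4052169 / 2704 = 1498.58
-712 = -712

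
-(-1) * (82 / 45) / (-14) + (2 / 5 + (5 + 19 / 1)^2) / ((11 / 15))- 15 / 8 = 1975667 / 2520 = 783.99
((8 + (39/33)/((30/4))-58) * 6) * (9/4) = -672.87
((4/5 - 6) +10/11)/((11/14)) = -5.46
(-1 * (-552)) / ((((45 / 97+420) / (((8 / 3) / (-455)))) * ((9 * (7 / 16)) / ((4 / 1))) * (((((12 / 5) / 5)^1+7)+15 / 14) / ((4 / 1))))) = -73105408 / 19994984919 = -0.00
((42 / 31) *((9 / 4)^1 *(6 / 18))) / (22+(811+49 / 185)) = 1665 / 1365364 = 0.00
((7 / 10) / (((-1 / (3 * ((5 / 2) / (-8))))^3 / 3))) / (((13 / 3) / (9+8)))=722925 / 106496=6.79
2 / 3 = 0.67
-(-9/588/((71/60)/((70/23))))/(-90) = -5/11431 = -0.00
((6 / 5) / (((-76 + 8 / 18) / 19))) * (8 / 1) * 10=-2052 / 85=-24.14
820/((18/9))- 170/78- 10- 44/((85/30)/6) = 201979/663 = 304.64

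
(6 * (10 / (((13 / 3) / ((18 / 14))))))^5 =11157710083200000 / 6240321451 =1788002.46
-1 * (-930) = 930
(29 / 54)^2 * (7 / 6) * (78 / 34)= 76531 / 99144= 0.77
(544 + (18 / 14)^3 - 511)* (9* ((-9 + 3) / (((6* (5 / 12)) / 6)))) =-7807104 / 1715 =-4552.25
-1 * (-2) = 2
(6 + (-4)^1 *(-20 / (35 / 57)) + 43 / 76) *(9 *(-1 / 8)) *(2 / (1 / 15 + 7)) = -9828675 / 225568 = -43.57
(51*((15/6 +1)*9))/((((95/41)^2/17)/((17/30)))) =520301439/180500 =2882.56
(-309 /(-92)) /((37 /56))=4326 /851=5.08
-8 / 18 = -4 / 9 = -0.44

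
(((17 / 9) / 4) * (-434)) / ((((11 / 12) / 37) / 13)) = -3548818 / 33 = -107539.94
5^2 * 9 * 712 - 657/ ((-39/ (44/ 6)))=160323.54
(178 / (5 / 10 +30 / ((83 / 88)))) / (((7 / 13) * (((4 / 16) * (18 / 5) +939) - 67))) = 3841240 / 327695389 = 0.01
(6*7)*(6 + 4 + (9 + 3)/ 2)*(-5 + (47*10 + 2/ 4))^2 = 145615848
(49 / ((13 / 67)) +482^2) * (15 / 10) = 9070485 / 26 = 348864.81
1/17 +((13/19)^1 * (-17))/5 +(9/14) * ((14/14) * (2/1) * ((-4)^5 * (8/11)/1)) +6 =-118606564/124355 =-953.77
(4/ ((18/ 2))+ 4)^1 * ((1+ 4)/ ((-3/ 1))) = -7.41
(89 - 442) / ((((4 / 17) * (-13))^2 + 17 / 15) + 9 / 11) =-16832805 / 539218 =-31.22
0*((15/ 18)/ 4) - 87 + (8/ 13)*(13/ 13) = -1123/ 13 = -86.38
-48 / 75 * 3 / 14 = -24 / 175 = -0.14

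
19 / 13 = 1.46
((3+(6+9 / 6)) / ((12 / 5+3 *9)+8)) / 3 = 35 / 374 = 0.09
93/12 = 31/4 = 7.75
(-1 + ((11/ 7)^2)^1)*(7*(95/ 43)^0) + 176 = 1304/ 7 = 186.29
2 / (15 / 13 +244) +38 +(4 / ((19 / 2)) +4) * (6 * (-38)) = -3091364 / 3187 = -969.99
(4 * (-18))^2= 5184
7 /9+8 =79 /9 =8.78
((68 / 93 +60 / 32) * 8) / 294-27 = -105185 / 3906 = -26.93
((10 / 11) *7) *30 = 2100 / 11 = 190.91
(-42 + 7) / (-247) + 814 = 201093 / 247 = 814.14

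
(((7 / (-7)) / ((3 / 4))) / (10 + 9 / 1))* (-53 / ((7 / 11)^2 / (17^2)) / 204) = 109021 / 8379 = 13.01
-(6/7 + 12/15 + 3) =-163/35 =-4.66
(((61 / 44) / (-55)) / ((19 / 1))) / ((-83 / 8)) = 0.00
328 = 328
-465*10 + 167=-4483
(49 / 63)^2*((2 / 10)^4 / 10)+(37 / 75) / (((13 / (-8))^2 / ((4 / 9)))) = 7112281 / 85556250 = 0.08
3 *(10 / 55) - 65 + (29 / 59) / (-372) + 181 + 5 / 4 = 117.79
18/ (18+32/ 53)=477/ 493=0.97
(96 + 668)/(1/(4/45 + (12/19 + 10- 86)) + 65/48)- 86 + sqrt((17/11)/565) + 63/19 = sqrt(105655)/6215 + 9584679883/19677445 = 487.14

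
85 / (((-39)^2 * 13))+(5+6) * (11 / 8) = 2393213 / 158184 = 15.13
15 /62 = 0.24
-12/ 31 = -0.39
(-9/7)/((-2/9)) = 81/14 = 5.79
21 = 21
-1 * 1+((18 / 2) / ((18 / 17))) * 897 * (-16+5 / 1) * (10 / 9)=-279568 / 3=-93189.33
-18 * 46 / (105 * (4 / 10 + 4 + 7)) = -92 / 133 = -0.69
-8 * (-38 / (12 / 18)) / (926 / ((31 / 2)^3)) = 1698087 / 926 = 1833.79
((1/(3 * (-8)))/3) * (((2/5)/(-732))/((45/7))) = 7/5929200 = 0.00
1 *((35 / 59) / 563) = 35 / 33217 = 0.00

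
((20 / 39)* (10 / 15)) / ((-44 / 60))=-200 / 429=-0.47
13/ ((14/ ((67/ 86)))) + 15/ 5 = 4483/ 1204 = 3.72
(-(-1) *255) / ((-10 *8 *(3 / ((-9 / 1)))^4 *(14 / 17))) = -70227 / 224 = -313.51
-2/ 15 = -0.13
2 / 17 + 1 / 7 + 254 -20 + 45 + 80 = 42752 / 119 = 359.26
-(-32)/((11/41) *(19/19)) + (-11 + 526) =6977/11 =634.27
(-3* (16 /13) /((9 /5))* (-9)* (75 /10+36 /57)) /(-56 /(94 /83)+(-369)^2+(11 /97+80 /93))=1965179745 /1781794456286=0.00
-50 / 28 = -25 / 14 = -1.79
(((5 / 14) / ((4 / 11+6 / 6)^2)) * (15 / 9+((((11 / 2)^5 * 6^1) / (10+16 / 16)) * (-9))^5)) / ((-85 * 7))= 3504121441488212268351144081961 / 1179176140800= 2971669219079413269.92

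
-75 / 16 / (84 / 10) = -125 / 224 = -0.56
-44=-44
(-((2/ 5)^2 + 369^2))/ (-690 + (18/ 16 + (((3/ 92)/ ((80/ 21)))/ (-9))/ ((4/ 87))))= 20042922752/ 101405445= 197.65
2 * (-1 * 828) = -1656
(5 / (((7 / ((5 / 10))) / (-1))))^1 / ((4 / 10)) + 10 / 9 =55 / 252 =0.22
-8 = -8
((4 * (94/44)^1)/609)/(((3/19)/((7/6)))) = 893/8613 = 0.10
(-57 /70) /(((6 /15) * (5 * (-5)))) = 57 /700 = 0.08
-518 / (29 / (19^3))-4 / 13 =-46188622 / 377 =-122516.24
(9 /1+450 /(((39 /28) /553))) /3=774239 /13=59556.85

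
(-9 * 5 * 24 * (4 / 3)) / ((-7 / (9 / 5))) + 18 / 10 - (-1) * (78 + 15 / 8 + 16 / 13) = 1649617 / 3640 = 453.19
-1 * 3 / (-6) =1 / 2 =0.50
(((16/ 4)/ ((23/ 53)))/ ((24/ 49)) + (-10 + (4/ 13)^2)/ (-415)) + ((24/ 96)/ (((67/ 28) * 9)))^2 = 22104143967511/ 1173078991890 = 18.84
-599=-599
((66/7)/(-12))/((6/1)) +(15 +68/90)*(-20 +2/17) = -6712781/21420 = -313.39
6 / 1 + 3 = 9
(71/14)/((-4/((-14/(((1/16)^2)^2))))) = 1163264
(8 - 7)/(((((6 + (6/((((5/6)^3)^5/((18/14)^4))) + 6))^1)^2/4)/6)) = 5368889309465885162353515625/15663200983930767470331326245494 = 0.00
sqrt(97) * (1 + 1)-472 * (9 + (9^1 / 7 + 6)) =-7667.16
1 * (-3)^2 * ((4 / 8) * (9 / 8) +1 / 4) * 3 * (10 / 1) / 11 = 1755 / 88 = 19.94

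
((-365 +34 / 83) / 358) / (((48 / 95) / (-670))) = 321018775 / 237712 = 1350.45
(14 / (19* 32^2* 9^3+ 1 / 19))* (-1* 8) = -2128 / 269485057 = -0.00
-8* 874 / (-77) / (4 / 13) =22724 / 77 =295.12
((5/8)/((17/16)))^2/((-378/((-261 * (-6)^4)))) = 626400/2023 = 309.64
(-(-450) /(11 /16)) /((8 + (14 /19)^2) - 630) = -433200 /411301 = -1.05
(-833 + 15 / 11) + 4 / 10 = -45718 / 55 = -831.24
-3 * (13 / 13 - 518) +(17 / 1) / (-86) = 133369 / 86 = 1550.80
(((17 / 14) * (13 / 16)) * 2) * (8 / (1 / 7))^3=346528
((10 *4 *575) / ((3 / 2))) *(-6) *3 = -276000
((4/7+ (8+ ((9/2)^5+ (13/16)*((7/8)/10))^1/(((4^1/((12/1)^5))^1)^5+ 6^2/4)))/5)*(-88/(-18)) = 919381848208331016106313519408/4401827379328379748404429325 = 208.86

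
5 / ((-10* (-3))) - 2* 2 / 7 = -17 / 42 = -0.40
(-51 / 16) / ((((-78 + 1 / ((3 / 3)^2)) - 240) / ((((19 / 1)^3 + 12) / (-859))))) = -350421 / 4356848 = -0.08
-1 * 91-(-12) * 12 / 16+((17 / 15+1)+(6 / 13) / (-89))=-1386176 / 17355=-79.87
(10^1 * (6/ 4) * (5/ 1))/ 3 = 25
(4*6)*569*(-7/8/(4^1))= -11949/4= -2987.25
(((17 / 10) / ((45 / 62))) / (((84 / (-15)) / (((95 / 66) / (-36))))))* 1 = 10013 / 598752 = 0.02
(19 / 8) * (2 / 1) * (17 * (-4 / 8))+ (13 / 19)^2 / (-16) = -233375 / 5776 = -40.40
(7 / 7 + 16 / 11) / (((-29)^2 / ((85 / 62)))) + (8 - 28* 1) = -11468945 / 573562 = -20.00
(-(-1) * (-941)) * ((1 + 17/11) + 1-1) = -26348/11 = -2395.27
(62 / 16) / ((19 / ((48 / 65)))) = 186 / 1235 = 0.15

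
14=14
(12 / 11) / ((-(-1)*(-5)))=-0.22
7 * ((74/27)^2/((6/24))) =153328/729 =210.33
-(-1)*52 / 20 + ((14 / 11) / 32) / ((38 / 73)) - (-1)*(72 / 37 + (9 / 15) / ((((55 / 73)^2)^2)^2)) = 97961502749893441653 / 9418393333937500000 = 10.40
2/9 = 0.22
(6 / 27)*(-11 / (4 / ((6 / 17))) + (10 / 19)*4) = 733 / 2907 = 0.25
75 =75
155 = 155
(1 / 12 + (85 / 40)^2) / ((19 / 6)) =883 / 608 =1.45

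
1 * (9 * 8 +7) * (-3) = -237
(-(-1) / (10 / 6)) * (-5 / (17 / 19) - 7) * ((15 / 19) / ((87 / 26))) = -1.78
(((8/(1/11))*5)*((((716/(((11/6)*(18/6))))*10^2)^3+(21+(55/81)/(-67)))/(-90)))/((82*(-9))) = 31872701187375233744/2180791107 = 14615201375.81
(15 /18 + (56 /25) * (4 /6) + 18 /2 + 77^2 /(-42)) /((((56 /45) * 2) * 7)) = -14607 /1960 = -7.45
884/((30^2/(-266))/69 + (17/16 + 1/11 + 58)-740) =-475931456/366583311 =-1.30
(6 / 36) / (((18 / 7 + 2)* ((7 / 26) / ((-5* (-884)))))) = 14365 / 24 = 598.54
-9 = -9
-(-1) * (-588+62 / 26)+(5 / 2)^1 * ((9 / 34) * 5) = -514759 / 884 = -582.31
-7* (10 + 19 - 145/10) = -203/2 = -101.50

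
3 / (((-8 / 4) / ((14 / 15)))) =-7 / 5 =-1.40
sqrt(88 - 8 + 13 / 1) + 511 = sqrt(93) + 511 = 520.64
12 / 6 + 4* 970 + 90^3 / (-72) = -6243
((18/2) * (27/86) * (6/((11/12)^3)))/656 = 78732/2346553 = 0.03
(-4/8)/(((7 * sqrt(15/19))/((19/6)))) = -19 * sqrt(285)/1260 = -0.25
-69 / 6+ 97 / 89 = -1853 / 178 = -10.41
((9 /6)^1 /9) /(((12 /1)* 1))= 1 /72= 0.01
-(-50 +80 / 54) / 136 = 655 / 1836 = 0.36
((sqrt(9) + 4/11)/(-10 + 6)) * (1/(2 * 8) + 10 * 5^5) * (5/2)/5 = -18500037/1408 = -13139.23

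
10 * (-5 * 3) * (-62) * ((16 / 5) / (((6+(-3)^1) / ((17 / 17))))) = 9920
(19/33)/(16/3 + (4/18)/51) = 2907/26950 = 0.11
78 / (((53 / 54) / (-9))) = -37908 / 53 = -715.25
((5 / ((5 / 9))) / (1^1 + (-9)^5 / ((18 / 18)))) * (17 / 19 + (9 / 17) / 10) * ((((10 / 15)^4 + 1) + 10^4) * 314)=-389313985969 / 858262680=-453.61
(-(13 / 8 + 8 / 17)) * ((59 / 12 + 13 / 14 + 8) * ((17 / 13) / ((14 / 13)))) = -110485 / 3136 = -35.23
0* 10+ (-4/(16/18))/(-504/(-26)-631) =117/15902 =0.01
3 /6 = 0.50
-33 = -33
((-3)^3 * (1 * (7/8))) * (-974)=92043/4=23010.75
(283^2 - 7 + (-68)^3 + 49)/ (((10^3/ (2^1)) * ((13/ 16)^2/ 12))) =-179943168/ 21125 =-8518.02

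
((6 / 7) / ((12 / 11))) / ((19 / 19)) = 11 / 14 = 0.79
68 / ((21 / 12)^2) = 1088 / 49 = 22.20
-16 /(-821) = 16 /821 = 0.02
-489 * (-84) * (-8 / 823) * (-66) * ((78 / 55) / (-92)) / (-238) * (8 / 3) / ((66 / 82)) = 100084608 / 17698615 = 5.65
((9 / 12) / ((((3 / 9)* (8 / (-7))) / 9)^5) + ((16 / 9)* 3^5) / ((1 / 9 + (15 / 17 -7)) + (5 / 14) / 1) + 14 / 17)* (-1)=5519837.61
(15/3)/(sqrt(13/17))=5 * sqrt(221)/13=5.72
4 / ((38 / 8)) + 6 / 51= 310 / 323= 0.96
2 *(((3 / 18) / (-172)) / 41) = -1 / 21156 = -0.00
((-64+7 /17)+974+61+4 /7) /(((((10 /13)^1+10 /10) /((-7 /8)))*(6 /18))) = -2255487 /1564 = -1442.13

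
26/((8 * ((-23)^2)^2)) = 13/1119364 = 0.00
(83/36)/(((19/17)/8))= 2822/171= 16.50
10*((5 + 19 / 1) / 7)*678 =162720 / 7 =23245.71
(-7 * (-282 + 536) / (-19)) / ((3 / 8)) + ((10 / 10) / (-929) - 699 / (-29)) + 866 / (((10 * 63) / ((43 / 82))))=3627635878681 / 13221834570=274.37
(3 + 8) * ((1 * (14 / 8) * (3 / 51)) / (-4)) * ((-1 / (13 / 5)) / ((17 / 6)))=1155 / 30056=0.04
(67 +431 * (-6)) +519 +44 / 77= -13996 / 7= -1999.43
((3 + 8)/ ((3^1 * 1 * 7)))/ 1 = 0.52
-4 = -4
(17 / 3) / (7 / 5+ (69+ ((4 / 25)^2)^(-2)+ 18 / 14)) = 152320 / 42942537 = 0.00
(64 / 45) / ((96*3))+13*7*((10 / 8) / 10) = 36871 / 3240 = 11.38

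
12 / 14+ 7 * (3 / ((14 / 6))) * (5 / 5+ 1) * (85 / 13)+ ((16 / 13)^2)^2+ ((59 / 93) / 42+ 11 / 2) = 126.36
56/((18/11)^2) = 20.91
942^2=887364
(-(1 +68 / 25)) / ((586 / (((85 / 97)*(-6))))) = 4743 / 142105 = 0.03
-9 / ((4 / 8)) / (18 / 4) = -4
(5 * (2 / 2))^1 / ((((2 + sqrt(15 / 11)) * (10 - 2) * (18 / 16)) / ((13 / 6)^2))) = 9295 / 4698 - 845 * sqrt(165) / 9396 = 0.82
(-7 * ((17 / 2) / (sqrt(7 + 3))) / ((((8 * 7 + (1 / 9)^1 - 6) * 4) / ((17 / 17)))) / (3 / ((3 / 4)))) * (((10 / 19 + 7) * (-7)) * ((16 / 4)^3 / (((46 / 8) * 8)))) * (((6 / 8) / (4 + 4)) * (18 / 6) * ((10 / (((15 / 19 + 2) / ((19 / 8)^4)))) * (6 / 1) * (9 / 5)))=3086395240383 * sqrt(10) / 16377118720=595.96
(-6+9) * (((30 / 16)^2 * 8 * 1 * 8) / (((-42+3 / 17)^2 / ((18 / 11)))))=43350 / 68651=0.63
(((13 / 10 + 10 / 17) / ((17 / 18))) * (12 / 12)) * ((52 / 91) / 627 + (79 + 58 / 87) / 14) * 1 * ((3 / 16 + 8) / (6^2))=100039329 / 38656640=2.59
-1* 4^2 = -16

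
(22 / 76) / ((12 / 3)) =11 / 152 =0.07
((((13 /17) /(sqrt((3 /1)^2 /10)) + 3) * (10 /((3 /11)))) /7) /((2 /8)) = 5720 * sqrt(10) /1071 + 440 /7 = 79.75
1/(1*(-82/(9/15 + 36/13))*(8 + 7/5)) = -219/50102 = -0.00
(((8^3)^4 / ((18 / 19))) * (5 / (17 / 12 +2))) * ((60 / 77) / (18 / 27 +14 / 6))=261134011596800 / 9471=27571957723.24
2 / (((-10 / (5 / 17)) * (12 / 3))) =-1 / 68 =-0.01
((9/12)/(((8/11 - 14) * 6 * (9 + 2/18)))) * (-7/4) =693/383104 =0.00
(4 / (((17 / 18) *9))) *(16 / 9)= 128 / 153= 0.84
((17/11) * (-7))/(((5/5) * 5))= -119/55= -2.16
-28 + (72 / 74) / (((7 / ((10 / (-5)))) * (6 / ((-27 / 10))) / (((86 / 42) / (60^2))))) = -50763871 / 1813000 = -28.00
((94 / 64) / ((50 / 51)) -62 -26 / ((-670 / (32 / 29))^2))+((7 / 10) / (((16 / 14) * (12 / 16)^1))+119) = 59.31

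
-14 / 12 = -7 / 6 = -1.17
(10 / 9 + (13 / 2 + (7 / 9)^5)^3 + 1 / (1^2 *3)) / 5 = 103356972875106439 / 1647129056757192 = 62.75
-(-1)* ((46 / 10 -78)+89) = 78 / 5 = 15.60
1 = 1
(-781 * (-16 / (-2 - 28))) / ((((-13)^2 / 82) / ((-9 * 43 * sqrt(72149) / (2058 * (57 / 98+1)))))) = 22030448 * sqrt(72149) / 916825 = 6454.34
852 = 852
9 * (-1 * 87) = -783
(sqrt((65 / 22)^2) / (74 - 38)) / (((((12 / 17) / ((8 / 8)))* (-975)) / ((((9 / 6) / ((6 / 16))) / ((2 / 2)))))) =-17 / 35640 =-0.00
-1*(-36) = 36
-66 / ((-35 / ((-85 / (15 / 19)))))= -203.03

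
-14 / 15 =-0.93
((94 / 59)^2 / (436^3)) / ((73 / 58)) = 64061 / 2632669634216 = 0.00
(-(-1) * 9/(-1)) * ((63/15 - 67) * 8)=22608/5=4521.60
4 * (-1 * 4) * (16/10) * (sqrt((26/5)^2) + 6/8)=-3808/25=-152.32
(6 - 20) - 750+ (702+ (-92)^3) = -778750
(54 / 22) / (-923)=-27 / 10153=-0.00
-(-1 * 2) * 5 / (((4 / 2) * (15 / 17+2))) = 85 / 49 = 1.73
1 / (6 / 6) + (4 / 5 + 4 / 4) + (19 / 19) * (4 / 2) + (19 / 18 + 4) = 9.86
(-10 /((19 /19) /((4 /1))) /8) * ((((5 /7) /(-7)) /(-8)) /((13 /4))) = -25 /1274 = -0.02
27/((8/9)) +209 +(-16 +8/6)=5393/24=224.71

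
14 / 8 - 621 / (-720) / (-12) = 537 / 320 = 1.68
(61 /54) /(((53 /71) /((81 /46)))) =2.66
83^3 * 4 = 2287148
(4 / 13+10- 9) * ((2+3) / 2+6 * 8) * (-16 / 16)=-66.04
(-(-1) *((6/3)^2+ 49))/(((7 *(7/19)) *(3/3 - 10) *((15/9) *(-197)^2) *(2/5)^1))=-0.00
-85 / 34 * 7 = -35 / 2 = -17.50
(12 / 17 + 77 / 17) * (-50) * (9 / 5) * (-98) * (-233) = -182900340 / 17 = -10758843.53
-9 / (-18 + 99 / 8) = 8 / 5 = 1.60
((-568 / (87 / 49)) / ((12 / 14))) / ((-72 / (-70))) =-362.86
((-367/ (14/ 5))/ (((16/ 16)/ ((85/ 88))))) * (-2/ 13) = 155975/ 8008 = 19.48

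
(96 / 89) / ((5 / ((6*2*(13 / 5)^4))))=32902272 / 278125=118.30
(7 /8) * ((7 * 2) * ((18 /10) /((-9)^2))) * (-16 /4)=-49 /45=-1.09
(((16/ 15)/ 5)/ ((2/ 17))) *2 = 272/ 75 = 3.63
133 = 133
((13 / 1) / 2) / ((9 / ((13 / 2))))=169 / 36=4.69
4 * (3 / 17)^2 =36 / 289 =0.12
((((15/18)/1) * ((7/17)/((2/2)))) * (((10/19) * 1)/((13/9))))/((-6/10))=-875/4199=-0.21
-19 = -19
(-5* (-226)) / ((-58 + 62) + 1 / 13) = 14690 / 53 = 277.17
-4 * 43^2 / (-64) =1849 / 16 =115.56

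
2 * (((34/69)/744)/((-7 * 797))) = -17/71600886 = -0.00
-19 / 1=-19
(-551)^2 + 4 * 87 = 303949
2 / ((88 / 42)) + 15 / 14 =156 / 77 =2.03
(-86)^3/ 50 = -318028/ 25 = -12721.12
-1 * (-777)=777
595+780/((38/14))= 16765/19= 882.37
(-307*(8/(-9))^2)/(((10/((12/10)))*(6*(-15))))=9824/30375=0.32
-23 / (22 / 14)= -161 / 11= -14.64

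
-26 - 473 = -499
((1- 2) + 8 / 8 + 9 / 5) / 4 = 9 / 20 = 0.45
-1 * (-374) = 374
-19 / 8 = -2.38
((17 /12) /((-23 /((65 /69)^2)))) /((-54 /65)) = 4668625 /70957944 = 0.07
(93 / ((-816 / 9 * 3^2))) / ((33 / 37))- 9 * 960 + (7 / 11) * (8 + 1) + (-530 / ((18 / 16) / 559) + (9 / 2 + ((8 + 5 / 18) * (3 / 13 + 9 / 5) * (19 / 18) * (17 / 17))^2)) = -271666.16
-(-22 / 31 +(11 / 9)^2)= -1969 / 2511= -0.78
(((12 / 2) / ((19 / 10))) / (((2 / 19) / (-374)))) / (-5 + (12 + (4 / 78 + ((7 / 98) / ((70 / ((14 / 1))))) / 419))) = -12834221400 / 8065789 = -1591.19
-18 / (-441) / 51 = 2 / 2499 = 0.00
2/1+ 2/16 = 17/8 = 2.12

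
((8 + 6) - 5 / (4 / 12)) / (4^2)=-1 / 16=-0.06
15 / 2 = 7.50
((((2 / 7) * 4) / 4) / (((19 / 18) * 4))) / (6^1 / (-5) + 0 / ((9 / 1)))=-15 / 266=-0.06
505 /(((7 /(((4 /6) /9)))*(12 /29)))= 12.91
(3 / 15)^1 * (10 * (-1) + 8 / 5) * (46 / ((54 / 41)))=-13202 / 225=-58.68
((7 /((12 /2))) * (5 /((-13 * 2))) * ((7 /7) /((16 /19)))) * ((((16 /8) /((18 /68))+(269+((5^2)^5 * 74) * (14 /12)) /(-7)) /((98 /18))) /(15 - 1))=360424897075 /856128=420994.17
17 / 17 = 1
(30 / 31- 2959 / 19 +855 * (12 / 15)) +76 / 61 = 19059501 / 35929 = 530.48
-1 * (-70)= 70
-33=-33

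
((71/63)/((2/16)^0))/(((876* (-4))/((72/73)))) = -71/223818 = -0.00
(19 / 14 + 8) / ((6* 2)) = 0.78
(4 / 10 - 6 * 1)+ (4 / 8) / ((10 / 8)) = -26 / 5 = -5.20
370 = 370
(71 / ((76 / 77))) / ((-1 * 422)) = -0.17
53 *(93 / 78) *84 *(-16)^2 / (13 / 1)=17665536 / 169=104529.80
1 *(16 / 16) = 1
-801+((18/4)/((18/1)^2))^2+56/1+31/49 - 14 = -192637391/254016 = -758.37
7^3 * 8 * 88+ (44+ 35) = 241551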